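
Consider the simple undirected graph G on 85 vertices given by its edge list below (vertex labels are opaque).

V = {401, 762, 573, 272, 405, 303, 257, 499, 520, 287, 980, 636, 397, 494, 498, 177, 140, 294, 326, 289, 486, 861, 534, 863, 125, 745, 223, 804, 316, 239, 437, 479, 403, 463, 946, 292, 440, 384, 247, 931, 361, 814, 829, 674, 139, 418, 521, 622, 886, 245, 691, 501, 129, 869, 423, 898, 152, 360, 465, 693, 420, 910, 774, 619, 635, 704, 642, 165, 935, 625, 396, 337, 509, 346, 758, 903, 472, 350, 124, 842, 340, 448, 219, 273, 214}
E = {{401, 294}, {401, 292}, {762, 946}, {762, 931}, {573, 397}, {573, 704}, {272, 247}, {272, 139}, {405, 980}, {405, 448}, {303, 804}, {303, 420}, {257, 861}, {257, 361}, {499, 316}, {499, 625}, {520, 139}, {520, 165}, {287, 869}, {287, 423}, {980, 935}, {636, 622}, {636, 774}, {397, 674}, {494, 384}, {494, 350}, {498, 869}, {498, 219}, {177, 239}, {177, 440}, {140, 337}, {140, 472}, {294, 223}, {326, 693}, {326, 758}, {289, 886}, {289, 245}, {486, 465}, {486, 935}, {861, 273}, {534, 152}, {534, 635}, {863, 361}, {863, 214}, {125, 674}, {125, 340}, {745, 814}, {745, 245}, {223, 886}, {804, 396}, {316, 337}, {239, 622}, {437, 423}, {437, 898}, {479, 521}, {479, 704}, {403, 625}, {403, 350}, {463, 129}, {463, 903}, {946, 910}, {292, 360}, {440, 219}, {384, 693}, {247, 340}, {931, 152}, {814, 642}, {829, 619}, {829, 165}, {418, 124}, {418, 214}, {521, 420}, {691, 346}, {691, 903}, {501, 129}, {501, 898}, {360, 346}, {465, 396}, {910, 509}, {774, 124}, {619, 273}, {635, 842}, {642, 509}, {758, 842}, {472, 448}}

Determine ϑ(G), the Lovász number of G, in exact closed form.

N(272) = {247, 139}, |N(272)| = 2.
N(403) = {625, 350}, |N(403)| = 2.
N(498) = {869, 219}, |N(498)| = 2.
N(219) = {498, 440}, |N(219)| = 2.
deg(v) = 2 for all v (|V|=85); this is C_{85}, the 85-cycle.
spec(A) ≈ [2.0, 1.995, 1.978, 1.951, 1.913, 1.865, 1.806, 1.738, 1.66, 1.573, 1.478, 1.374, 1.263, 1.145, 1.021, 0.891, 0.757, 0.618, 0.476, 0.331, 0.185, 0.037, -0.111, -0.258, -0.404, -0.547, -0.688, -0.825, -0.957, -1.084, -1.205, -1.32, -1.427, -1.527, -1.618, -1.7, -1.774, -1.837, -1.89, -1.933, -1.966, -1.988, -1.999] (distinct, 3 d.p.).
Lovász: ϑ = −85(-2*cos(pi/85))/(2+-(-1)*2*cos(pi/85)) = 85*cos(pi/85)/(cos(pi/85) + 1).
≈ 42.48548257 (to 8 d.p.).
Sandwich: α(G)=42 ≤ ϑ(G)=85*cos(pi/85)/(cos(pi/85) + 1) ≤ χ(Ḡ)=43 (both strict).

85*cos(pi/85)/(cos(pi/85) + 1)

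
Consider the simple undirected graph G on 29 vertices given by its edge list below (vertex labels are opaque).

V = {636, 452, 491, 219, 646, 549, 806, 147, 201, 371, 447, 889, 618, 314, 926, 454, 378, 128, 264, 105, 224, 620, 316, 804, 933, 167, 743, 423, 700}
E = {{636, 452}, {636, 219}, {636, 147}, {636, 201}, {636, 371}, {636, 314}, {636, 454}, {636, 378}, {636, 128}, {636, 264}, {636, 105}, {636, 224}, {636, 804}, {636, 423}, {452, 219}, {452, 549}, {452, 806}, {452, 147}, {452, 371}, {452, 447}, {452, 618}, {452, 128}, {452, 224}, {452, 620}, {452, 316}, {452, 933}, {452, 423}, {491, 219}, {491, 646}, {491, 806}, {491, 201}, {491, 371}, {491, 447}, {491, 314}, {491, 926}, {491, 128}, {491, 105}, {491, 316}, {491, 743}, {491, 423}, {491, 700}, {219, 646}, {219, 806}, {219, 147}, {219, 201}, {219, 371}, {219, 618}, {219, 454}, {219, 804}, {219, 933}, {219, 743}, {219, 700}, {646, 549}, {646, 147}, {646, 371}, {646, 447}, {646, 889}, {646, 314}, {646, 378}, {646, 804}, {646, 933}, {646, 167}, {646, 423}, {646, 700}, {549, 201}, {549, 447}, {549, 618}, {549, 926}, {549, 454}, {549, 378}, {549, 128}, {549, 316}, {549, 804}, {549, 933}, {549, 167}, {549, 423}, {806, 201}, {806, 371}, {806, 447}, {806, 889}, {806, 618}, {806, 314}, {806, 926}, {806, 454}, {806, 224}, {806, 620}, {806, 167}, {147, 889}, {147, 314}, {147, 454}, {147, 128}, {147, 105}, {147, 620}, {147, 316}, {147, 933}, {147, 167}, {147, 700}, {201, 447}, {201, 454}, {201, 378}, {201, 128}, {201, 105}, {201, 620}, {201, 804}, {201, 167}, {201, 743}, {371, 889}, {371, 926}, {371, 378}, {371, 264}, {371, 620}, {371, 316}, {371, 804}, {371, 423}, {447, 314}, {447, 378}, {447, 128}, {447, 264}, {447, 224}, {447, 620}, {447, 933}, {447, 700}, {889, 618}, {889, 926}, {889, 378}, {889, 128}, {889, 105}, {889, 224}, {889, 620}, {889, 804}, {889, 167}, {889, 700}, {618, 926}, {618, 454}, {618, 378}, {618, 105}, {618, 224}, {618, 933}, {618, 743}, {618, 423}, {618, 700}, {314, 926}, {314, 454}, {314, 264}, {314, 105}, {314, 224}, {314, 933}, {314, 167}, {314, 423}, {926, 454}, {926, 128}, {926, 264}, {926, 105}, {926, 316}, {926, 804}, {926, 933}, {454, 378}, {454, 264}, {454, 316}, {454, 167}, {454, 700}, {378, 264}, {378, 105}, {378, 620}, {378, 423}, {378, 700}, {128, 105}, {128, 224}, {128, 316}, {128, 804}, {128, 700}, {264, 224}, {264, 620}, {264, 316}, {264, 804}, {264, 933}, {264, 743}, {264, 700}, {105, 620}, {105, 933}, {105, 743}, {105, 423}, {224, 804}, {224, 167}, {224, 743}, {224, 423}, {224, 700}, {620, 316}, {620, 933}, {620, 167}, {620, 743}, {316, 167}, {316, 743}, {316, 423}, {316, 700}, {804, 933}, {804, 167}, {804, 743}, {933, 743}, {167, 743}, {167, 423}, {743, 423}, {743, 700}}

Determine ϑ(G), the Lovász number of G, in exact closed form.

sqrt(29)

deg(423) = 14; N(423) = {636, 452, 491, 646, 549, 371, 618, 314, 378, 105, 224, 316, 167, 743}.
N(378) = {636, 646, 549, 201, 371, 447, 889, 618, 454, 264, 105, 620, 423, 700}, |N(378)| = 14.
N(105) = {636, 491, 147, 201, 889, 618, 314, 926, 378, 128, 620, 933, 743, 423}, |N(105)| = 14.
Vertex 314 has 14 neighbors: 636, 491, 646, 806, 147, 447, 926, 454, 264, 105, 224, 933, 167, 423.
Regular of degree 14 on 29 vertices: Paley(29): SR with (k,λ,μ)=(14,6,7).
spec(A) ≈ [14.0, 2.193, -3.193] (distinct, 3 d.p.).
−29·(-sqrt(29)/2 - 1/2) / ((14)−(-sqrt(29)/2 - 1/2)) = sqrt(29) = ϑ(G).
≈ 5.385164807 (to 9 d.p.).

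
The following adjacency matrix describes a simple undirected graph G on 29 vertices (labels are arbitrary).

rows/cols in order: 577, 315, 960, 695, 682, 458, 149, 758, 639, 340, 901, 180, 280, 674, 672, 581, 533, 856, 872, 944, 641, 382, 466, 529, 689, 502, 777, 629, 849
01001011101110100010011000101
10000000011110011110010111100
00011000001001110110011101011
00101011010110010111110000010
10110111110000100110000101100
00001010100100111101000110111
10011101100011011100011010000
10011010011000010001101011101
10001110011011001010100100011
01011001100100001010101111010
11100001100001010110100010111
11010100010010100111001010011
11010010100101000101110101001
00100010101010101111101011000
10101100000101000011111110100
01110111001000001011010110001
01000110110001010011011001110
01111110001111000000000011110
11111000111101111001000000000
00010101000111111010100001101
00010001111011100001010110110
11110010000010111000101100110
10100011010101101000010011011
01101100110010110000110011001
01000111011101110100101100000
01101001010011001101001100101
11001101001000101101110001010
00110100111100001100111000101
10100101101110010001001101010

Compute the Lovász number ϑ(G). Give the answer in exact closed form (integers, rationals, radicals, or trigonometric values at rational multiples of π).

Vertex 529 has 14 neighbors: 315, 960, 682, 458, 639, 340, 280, 672, 581, 641, 382, 689, 502, 849.
N(672) = {577, 960, 682, 458, 180, 674, 872, 944, 641, 382, 466, 529, 689, 777}, |N(672)| = 14.
N(149) = {577, 695, 682, 458, 758, 639, 280, 674, 581, 533, 856, 382, 466, 689}, |N(149)| = 14.
deg(315) = 14; N(315) = {577, 340, 901, 180, 280, 581, 533, 856, 872, 382, 529, 689, 502, 777}.
29-vertex 14-regular graph: strongly regular (29,14,6,7).
spec(A) ≈ [14.0, 2.193, -3.193] (distinct, 3 d.p.).
λ_max=14, λ_min=-sqrt(29)/2 - 1/2; ϑ = −29·λ_min/(λ_max−λ_min) = sqrt(29).
= 5.385164807… (decimal).

sqrt(29)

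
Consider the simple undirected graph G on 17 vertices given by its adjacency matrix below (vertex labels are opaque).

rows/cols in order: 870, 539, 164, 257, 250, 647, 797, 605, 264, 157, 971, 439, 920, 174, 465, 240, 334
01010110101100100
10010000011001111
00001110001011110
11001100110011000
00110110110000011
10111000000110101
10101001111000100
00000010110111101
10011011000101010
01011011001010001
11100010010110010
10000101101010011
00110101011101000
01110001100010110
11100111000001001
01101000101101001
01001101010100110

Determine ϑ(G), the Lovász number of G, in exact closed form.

sqrt(17)

N(971) = {870, 539, 164, 797, 157, 439, 920, 240}, |N(971)| = 8.
N(870) = {539, 257, 647, 797, 264, 971, 439, 465}, |N(870)| = 8.
Vertex 240 has 8 neighbors: 539, 164, 250, 264, 971, 439, 174, 334.
N(439) = {870, 647, 605, 264, 971, 920, 240, 334}, |N(439)| = 8.
deg(v) = 8 for all v (|V|=17); strongly regular (17,8,3,4).
A has 3 distinct eigenvalues ≈ [8.0, 1.56155, -2.56155].
−17·(-sqrt(17)/2 - 1/2) / ((8)−(-sqrt(17)/2 - 1/2)) = sqrt(17) = ϑ(G).
= 4.12311… (decimal).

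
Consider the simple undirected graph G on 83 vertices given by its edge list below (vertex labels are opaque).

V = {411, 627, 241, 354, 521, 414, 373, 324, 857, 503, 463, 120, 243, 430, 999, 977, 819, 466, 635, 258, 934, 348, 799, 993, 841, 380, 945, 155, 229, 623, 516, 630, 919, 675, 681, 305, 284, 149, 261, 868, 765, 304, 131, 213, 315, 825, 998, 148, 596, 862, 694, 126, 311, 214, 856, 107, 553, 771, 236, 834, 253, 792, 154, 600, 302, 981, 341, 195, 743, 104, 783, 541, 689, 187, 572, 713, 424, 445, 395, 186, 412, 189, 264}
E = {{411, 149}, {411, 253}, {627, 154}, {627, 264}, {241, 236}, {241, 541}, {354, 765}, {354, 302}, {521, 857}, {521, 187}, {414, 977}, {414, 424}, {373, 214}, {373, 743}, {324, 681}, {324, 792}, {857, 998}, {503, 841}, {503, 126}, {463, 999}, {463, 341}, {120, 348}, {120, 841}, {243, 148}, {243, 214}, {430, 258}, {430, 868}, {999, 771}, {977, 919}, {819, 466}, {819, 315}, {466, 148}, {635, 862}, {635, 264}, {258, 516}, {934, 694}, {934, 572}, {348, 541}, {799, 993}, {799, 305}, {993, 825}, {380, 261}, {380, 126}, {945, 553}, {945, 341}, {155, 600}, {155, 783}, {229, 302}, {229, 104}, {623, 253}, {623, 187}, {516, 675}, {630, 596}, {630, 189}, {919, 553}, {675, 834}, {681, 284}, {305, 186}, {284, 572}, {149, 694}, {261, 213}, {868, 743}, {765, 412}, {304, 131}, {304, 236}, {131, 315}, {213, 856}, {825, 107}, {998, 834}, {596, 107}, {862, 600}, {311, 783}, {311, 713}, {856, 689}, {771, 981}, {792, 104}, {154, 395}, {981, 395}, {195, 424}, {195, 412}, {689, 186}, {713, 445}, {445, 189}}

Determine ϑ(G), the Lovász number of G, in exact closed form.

deg(919) = 2; N(919) = {977, 553}.
N(264) = {627, 635}, |N(264)| = 2.
Vertex 424 has 2 neighbors: 414, 195.
deg(305) = 2; N(305) = {799, 186}.
Regular of degree 2 on 83 vertices: a single 83-cycle (edge-transitive).
A has 42 distinct eigenvalues ≈ [2.0, 1.99427, 1.97712, 1.94865, 1.90901, 1.85844, 1.79722, 1.72571, 1.64431, 1.5535, 1.45378, 1.34575, 1.23, 1.1072, 0.97807, 0.84333, 0.70376, 0.56016, 0.41335, 0.26418, 0.11349, -0.03785, -0.18897, -0.33901, -0.48711, -0.63242, -0.7741, -0.91135, -1.04338, -1.16944, -1.28879, -1.40077, -1.50472, -1.60005, -1.68622, -1.76273, -1.82914, -1.88507, -1.93021, -1.96429, -1.98712, -1.99857].
Lovász (edge-transitive): ϑ = −83·(-2*cos(pi/83))/((2)−(-2*cos(pi/83))) = 83*cos(pi/83)/(cos(pi/83) + 1).
ϑ(G) ≈ 41.48513259.
41 ≤ 83*cos(pi/83)/(cos(pi/83) + 1) ≤ 42: both strict.

83*cos(pi/83)/(cos(pi/83) + 1)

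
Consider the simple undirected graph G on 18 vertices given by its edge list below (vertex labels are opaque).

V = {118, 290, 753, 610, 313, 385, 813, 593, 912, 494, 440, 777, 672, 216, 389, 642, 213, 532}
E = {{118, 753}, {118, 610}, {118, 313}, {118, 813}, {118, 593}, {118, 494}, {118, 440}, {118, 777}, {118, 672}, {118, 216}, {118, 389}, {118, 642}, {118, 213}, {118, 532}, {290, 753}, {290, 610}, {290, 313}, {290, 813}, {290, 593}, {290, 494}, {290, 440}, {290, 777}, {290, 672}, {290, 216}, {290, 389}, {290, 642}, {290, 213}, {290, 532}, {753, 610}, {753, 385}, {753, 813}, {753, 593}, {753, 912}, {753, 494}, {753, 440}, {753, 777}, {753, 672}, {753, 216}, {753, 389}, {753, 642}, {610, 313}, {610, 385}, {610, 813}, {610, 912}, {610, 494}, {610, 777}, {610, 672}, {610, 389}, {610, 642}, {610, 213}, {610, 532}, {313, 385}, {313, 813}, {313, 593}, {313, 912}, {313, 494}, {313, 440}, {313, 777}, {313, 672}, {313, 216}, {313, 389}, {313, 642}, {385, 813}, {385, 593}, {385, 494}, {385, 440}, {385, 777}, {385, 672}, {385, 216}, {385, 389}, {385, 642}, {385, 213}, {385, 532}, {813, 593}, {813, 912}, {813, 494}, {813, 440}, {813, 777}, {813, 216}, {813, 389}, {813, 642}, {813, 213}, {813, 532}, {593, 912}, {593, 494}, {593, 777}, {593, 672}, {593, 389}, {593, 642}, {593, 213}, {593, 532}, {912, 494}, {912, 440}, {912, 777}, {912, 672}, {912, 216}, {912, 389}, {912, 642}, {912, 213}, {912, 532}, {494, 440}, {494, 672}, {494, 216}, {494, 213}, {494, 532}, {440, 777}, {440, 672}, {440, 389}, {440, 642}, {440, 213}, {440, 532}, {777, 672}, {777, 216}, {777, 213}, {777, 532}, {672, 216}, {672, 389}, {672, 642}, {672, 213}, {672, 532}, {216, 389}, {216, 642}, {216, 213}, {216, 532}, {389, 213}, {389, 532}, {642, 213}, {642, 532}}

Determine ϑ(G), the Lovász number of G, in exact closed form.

Vertex 290 has 14 neighbors: 753, 610, 313, 813, 593, 494, 440, 777, 672, 216, 389, 642, 213, 532.
Vertex 912 has 14 neighbors: 753, 610, 313, 813, 593, 494, 440, 777, 672, 216, 389, 642, 213, 532.
deg(813) = 16; N(813) = {118, 290, 753, 610, 313, 385, 593, 912, 494, 440, 777, 216, 389, 642, 213, 532}.
N(494) = {118, 290, 753, 610, 313, 385, 813, 593, 912, 440, 672, 216, 213, 532}, |N(494)| = 14.
5 parts of sizes [4, 4, 4, 4, 2]; α(G) = 4 = ϑ (perfect).
Numerically 4.0000000.
Check 4 ≤ 4 ≤ 4: collapsed.

4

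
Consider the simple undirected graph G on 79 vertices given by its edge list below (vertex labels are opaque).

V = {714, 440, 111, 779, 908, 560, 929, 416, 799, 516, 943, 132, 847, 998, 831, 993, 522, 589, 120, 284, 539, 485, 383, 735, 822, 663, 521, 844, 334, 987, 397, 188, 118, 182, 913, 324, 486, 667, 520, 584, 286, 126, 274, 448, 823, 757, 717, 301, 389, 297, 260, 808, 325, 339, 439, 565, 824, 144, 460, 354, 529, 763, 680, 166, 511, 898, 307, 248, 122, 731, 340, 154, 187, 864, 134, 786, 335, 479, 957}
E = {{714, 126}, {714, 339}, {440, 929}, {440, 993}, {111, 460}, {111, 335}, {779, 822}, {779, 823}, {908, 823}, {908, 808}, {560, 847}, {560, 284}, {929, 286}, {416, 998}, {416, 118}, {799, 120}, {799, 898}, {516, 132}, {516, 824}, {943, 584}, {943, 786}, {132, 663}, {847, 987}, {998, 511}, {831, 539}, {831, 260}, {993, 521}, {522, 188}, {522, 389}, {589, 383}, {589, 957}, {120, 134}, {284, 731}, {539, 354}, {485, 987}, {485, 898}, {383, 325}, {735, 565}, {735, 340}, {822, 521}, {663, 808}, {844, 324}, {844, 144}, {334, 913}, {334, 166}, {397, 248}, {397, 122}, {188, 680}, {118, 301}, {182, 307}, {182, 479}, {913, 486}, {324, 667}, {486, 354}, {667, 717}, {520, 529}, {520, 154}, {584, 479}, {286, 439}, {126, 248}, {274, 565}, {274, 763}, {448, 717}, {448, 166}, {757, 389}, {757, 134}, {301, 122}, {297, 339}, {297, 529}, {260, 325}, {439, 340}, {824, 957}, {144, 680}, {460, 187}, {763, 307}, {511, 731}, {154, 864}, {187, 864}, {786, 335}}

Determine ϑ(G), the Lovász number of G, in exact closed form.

79*cos(pi/79)/(cos(pi/79) + 1)

deg(397) = 2; N(397) = {248, 122}.
Vertex 511 has 2 neighbors: 998, 731.
Vertex 134 has 2 neighbors: 120, 757.
Vertex 908 has 2 neighbors: 823, 808.
deg(v) = 2 for all v (|V|=79); connected 2-regular on 79 ⇒ C_{79}.
The 40 distinct eigenvalues: [2.0, 1.994, 1.975, 1.943, 1.9, 1.844, 1.777, 1.698, 1.609, 1.509, 1.4, 1.282, 1.156, 1.023, 0.883, 0.738, 0.588, 0.434, 0.277, 0.119, -0.04, -0.199, -0.356, -0.511, -0.663, -0.811, -0.954, -1.09, -1.22, -1.342, -1.456, -1.56, -1.655, -1.739, -1.812, -1.873, -1.923, -1.961, -1.986, -1.998].
−79·(-2*cos(pi/79)) / ((2)−(-2*cos(pi/79))) = 79*cos(pi/79)/(cos(pi/79) + 1) = ϑ(G).
= 39.484379… (decimal).
39 ≤ 79*cos(pi/79)/(cos(pi/79) + 1) ≤ 40: both strict.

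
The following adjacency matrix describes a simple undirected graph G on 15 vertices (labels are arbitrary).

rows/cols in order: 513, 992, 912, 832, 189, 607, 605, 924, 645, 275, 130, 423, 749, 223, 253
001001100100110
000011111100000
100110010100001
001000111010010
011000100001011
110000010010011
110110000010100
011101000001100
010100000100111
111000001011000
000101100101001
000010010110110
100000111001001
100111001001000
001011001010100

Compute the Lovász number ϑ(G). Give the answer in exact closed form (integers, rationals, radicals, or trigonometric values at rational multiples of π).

deg(645) = 6; N(645) = {992, 832, 275, 749, 223, 253}.
Vertex 992 has 6 neighbors: 189, 607, 605, 924, 645, 275.
deg(924) = 6; N(924) = {992, 912, 832, 607, 423, 749}.
deg(223) = 6; N(223) = {513, 832, 189, 607, 645, 423}.
Regular of degree 6 on 15 vertices: this is K(6,2), the Kneser graph.
A has 3 distinct eigenvalues ≈ [6.0, 1.0, -3.0].
λ_max=6, λ_min=-3; ϑ = −15·λ_min/(λ_max−λ_min) = 5.
= 5.0000000… (decimal).

5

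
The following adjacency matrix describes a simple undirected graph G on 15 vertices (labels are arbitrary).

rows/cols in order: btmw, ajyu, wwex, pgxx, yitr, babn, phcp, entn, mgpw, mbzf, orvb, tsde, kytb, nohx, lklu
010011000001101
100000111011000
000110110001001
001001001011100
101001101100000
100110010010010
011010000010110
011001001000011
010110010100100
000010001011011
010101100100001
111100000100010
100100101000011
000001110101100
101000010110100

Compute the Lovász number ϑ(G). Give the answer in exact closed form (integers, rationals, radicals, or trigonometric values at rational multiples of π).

Vertex tsde has 6 neighbors: btmw, ajyu, wwex, pgxx, mbzf, nohx.
N(orvb) = {ajyu, pgxx, babn, phcp, mbzf, lklu}, |N(orvb)| = 6.
deg(lklu) = 6; N(lklu) = {btmw, wwex, entn, mbzf, orvb, kytb}.
deg(wwex) = 6; N(wwex) = {pgxx, yitr, phcp, entn, tsde, lklu}.
deg(v) = 6 for all v (|V|=15); Kneser-type, 2-subsets of [6].
Distinct eigenvalues (to 3 d.p.): [6.0, 1.0, -3.0].
With N=15: ϑ(G) = 15·(-1*(-3))/(6−(-3)) = 5.
Numerically 5.0000.

5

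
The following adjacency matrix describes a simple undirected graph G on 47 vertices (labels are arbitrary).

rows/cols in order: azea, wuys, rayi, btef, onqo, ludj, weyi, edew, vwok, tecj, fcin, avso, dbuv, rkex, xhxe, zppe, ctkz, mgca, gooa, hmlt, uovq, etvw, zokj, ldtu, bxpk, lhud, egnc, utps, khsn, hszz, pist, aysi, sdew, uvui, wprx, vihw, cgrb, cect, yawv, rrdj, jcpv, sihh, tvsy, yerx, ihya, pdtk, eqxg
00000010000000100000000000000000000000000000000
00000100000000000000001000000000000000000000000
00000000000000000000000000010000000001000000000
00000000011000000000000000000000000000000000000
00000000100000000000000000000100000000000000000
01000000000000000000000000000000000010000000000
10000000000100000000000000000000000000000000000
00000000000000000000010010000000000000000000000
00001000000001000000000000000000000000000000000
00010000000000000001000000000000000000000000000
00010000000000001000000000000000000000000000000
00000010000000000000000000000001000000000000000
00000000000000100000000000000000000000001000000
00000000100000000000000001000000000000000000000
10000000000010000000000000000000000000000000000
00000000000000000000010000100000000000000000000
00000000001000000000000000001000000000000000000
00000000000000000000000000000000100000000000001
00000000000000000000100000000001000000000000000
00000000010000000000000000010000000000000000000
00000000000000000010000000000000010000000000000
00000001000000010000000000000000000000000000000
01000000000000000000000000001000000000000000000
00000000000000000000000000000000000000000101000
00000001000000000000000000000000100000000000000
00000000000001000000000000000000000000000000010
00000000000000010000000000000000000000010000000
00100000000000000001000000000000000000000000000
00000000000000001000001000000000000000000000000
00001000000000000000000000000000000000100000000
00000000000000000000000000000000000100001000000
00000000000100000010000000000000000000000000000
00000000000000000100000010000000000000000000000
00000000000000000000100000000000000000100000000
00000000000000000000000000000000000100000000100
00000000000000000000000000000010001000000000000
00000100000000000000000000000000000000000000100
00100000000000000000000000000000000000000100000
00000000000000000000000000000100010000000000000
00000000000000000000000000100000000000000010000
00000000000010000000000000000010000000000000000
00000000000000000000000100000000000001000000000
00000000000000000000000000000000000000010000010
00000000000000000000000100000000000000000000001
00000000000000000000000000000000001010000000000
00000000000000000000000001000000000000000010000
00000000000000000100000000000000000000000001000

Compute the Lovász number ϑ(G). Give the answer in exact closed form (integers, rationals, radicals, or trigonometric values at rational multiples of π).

47*cos(pi/47)/(cos(pi/47) + 1)

N(edew) = {etvw, bxpk}, |N(edew)| = 2.
Vertex etvw has 2 neighbors: edew, zppe.
N(mgca) = {sdew, eqxg}, |N(mgca)| = 2.
deg(pist) = 2; N(pist) = {vihw, jcpv}.
2-regular, N=47; connected 2-regular on 47 ⇒ C_{47}.
spec(A) ≈ [2.0, 1.982, 1.929, 1.841, 1.721, 1.57, 1.39, 1.186, 0.961, 0.719, 0.464, 0.2, -0.067, -0.333, -0.593, -0.842, -1.076, -1.291, -1.483, -1.649, -1.785, -1.889, -1.96, -1.996] (distinct, 3 d.p.).
ϑ = −N·λ_min/(λ_max−λ_min) = −47·(-2*cos(pi/47))/(2−(-2*cos(pi/47))) = 47*cos(pi/47)/(cos(pi/47) + 1).
= 23.4737315… (decimal).
23 ≤ 47*cos(pi/47)/(cos(pi/47) + 1) ≤ 24: both strict.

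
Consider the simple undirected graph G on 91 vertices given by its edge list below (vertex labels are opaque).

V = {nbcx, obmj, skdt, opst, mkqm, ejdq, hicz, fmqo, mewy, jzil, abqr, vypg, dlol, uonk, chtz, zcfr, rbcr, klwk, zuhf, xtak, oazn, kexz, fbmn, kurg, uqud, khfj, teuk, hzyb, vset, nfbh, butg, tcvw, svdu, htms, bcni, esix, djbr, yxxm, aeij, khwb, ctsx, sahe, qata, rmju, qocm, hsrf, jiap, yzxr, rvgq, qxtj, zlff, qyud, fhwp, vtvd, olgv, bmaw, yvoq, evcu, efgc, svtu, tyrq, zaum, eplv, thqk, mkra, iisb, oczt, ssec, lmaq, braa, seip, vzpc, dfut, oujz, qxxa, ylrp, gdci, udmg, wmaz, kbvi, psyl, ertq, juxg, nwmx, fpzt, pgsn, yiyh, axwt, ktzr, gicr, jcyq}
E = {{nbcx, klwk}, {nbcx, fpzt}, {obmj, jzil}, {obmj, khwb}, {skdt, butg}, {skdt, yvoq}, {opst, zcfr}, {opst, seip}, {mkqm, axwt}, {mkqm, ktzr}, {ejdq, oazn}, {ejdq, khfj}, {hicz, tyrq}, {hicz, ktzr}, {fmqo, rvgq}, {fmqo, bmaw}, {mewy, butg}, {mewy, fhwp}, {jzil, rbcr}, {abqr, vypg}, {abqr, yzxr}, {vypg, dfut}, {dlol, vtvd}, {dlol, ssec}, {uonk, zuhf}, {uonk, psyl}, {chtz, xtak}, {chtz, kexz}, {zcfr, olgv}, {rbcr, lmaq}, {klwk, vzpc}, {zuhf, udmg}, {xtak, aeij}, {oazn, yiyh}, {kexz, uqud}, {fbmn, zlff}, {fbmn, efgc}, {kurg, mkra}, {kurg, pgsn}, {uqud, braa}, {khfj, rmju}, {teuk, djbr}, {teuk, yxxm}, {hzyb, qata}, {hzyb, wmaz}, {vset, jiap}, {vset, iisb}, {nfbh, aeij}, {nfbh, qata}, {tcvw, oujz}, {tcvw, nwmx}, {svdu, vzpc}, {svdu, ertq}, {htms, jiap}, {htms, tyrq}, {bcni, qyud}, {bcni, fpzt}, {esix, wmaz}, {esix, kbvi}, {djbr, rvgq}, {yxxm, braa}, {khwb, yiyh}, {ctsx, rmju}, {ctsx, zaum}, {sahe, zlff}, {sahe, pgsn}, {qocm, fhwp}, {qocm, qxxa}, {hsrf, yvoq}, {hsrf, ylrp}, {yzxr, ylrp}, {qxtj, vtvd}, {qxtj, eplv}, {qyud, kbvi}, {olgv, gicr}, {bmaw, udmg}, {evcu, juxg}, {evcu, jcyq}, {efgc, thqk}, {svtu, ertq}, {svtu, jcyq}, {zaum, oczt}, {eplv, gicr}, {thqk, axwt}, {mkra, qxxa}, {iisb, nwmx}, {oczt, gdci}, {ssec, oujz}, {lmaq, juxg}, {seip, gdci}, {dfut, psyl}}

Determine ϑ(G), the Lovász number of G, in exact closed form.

deg(khfj) = 2; N(khfj) = {ejdq, rmju}.
Vertex bmaw has 2 neighbors: fmqo, udmg.
deg(vzpc) = 2; N(vzpc) = {klwk, svdu}.
deg(oazn) = 2; N(oazn) = {ejdq, yiyh}.
91-vertex 2-regular graph: this is C_{91}, the 91-cycle.
Distinct eigenvalues (to 3 d.p.): [2.0, 1.995, 1.981, 1.957, 1.924, 1.882, 1.831, 1.771, 1.703, 1.626, 1.542, 1.45, 1.352, 1.247, 1.136, 1.02, 0.899, 0.773, 0.644, 0.512, 0.377, 0.241, 0.104, -0.035, -0.172, -0.309, -0.445, -0.579, -0.709, -0.837, -0.96, -1.079, -1.192, -1.3, -1.402, -1.497, -1.585, -1.665, -1.738, -1.802, -1.858, -1.904, -1.942, -1.97, -1.989, -1.999].
Lovász (edge-transitive): ϑ = −91·(-2*cos(pi/91))/((2)−(-2*cos(pi/91))) = 91*cos(pi/91)/(cos(pi/91) + 1).
= 45.4864… (decimal).
45 ≤ 91*cos(pi/91)/(cos(pi/91) + 1) ≤ 46: both strict.

91*cos(pi/91)/(cos(pi/91) + 1)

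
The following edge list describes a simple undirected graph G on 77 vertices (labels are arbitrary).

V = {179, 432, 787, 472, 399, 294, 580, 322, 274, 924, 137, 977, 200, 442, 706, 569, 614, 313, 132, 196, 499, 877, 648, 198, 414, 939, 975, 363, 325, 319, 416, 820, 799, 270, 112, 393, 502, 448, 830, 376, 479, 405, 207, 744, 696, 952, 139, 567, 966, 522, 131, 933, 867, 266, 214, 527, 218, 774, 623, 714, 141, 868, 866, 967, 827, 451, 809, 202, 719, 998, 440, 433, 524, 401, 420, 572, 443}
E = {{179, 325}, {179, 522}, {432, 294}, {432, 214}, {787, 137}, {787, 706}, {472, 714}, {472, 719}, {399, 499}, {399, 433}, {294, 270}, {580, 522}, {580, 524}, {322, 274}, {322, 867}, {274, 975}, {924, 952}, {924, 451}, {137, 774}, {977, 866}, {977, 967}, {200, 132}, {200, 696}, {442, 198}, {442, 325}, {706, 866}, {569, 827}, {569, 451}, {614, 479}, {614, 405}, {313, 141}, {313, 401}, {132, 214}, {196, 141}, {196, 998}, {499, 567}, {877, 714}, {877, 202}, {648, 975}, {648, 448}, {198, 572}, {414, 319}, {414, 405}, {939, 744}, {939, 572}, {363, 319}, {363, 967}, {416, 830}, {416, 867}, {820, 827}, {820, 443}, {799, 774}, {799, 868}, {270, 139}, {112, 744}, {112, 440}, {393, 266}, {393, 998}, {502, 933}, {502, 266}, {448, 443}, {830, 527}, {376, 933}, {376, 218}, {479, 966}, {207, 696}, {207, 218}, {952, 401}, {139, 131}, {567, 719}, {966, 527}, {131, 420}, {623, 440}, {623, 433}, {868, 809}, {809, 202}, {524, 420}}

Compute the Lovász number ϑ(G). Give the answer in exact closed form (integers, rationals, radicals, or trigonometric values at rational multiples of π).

77*cos(pi/77)/(cos(pi/77) + 1)

N(502) = {933, 266}, |N(502)| = 2.
Vertex 132 has 2 neighbors: 200, 214.
N(868) = {799, 809}, |N(868)| = 2.
N(719) = {472, 567}, |N(719)| = 2.
Regular of degree 2 on 77 vertices: the odd cycle C_{77}.
Distinct eigenvalues (to 3 d.p.): [2.0, 1.993, 1.973, 1.94, 1.894, 1.836, 1.765, 1.683, 1.589, 1.484, 1.37, 1.247, 1.115, 0.976, 0.831, 0.68, 0.524, 0.365, 0.204, 0.041, -0.122, -0.285, -0.445, -0.602, -0.756, -0.904, -1.047, -1.182, -1.31, -1.429, -1.538, -1.637, -1.725, -1.802, -1.867, -1.919, -1.959, -1.985, -1.998].
ϑ = −N·λ_min/(λ_max−λ_min) = −77·(-2*cos(pi/77))/(2−(-2*cos(pi/77))) = 77*cos(pi/77)/(cos(pi/77) + 1).
= 38.4840… (decimal).
Check 38 ≤ 77*cos(pi/77)/(cos(pi/77) + 1) ≤ 39: both strict.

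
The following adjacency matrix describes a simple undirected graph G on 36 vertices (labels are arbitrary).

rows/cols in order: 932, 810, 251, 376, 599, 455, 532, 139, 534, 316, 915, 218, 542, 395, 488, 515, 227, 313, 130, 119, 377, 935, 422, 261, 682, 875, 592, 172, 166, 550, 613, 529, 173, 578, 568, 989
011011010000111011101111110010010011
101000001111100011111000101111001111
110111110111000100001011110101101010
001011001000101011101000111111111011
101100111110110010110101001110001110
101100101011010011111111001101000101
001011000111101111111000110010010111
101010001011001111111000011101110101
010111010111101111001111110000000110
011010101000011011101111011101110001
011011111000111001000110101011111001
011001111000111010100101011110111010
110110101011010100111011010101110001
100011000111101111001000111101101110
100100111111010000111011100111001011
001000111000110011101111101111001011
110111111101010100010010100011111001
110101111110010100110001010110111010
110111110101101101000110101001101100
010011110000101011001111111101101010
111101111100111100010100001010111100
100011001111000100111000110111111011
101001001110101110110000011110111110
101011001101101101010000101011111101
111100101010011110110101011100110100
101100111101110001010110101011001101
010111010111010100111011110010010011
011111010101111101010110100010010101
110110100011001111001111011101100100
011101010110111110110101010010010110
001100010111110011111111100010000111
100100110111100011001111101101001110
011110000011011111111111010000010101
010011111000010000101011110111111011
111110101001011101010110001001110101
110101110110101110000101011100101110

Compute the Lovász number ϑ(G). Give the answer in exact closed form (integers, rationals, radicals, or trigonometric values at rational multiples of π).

8

deg(488) = 21; N(488) = {932, 376, 532, 139, 534, 316, 915, 218, 395, 130, 119, 377, 422, 261, 682, 172, 166, 550, 173, 568, 989}.
N(218) = {810, 251, 455, 532, 139, 534, 542, 395, 488, 227, 130, 935, 261, 875, 592, 172, 166, 613, 529, 173, 568}, |N(218)| = 21.
Vertex 166 has 21 neighbors: 932, 810, 376, 599, 532, 915, 218, 488, 515, 227, 313, 377, 935, 422, 261, 875, 592, 172, 550, 613, 578.
deg(534) = 21; N(534) = {810, 376, 599, 455, 139, 316, 915, 218, 542, 488, 515, 227, 313, 377, 935, 422, 261, 682, 875, 578, 568}.
deg(v) = 21 for all v (|V|=36); Kneser K(9,2) on C(9,2)=36 vertices.
spec(A) ≈ [21.0, 1.0, -6.0] (distinct, 5 d.p.).
λ_max=21, λ_min=-6; ϑ = −36·λ_min/(λ_max−λ_min) = 8.
≈ 8.0000000 (to 7 d.p.).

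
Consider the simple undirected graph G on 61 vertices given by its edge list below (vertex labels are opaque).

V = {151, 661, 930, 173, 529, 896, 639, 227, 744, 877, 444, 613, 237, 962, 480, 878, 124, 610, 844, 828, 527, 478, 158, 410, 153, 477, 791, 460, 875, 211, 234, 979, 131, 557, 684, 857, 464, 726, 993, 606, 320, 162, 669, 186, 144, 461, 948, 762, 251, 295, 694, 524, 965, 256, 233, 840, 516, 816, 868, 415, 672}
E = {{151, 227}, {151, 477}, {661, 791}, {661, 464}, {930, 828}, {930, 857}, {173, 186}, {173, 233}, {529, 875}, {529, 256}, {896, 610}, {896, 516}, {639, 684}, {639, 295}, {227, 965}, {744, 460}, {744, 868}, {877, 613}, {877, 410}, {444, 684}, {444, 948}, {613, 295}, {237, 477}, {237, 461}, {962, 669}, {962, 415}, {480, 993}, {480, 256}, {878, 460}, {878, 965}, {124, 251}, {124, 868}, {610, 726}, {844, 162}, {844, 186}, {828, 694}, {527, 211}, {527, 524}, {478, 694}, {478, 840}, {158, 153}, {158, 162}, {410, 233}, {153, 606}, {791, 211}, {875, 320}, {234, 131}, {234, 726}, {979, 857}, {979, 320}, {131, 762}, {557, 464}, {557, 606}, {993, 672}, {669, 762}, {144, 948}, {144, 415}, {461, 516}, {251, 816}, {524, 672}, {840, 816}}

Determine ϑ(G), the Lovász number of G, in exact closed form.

Vertex 762 has 2 neighbors: 131, 669.
deg(464) = 2; N(464) = {661, 557}.
deg(694) = 2; N(694) = {828, 478}.
N(613) = {877, 295}, |N(613)| = 2.
deg(v) = 2 for all v (|V|=61); the odd cycle C_{61}.
The 31 distinct eigenvalues: [2.0, 1.989, 1.958, 1.905, 1.833, 1.741, 1.63, 1.502, 1.359, 1.2, 1.03, 0.848, 0.657, 0.459, 0.257, 0.051, -0.154, -0.359, -0.559, -0.753, -0.94, -1.116, -1.281, -1.432, -1.568, -1.688, -1.789, -1.871, -1.934, -1.976, -1.997].
Lovász (edge-transitive): ϑ = −61·(-2*cos(pi/61))/((2)−(-2*cos(pi/61))) = 61*cos(pi/61)/(cos(pi/61) + 1).
= 30.47976646… (decimal).
Check 30 ≤ 61*cos(pi/61)/(cos(pi/61) + 1) ≤ 31: both strict.

61*cos(pi/61)/(cos(pi/61) + 1)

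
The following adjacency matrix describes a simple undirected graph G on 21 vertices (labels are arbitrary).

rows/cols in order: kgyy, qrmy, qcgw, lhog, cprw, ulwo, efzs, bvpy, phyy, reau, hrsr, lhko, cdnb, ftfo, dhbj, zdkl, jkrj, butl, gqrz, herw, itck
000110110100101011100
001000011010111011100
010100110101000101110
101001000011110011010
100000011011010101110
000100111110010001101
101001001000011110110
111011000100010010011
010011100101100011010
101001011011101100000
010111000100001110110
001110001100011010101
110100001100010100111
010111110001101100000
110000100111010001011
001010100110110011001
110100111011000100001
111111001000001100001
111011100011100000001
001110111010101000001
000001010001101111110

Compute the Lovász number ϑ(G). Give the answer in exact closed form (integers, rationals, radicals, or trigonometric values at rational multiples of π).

6

deg(herw) = 10; N(herw) = {qcgw, lhog, cprw, efzs, bvpy, phyy, hrsr, cdnb, dhbj, itck}.
deg(reau) = 10; N(reau) = {kgyy, qcgw, ulwo, bvpy, phyy, hrsr, lhko, cdnb, dhbj, zdkl}.
N(butl) = {kgyy, qrmy, qcgw, lhog, cprw, ulwo, phyy, dhbj, zdkl, itck}, |N(butl)| = 10.
deg(cprw) = 10; N(cprw) = {kgyy, bvpy, phyy, hrsr, lhko, ftfo, zdkl, butl, gqrz, herw}.
Every vertex has degree 10 (N=21); Kneser-type, 2-subsets of [7].
A has 3 distinct eigenvalues ≈ [10.0, 1.0, -4.0].
With N=21: ϑ(G) = 21·(-1*(-4))/(10−(-4)) = 6.
Numerically 6.00000.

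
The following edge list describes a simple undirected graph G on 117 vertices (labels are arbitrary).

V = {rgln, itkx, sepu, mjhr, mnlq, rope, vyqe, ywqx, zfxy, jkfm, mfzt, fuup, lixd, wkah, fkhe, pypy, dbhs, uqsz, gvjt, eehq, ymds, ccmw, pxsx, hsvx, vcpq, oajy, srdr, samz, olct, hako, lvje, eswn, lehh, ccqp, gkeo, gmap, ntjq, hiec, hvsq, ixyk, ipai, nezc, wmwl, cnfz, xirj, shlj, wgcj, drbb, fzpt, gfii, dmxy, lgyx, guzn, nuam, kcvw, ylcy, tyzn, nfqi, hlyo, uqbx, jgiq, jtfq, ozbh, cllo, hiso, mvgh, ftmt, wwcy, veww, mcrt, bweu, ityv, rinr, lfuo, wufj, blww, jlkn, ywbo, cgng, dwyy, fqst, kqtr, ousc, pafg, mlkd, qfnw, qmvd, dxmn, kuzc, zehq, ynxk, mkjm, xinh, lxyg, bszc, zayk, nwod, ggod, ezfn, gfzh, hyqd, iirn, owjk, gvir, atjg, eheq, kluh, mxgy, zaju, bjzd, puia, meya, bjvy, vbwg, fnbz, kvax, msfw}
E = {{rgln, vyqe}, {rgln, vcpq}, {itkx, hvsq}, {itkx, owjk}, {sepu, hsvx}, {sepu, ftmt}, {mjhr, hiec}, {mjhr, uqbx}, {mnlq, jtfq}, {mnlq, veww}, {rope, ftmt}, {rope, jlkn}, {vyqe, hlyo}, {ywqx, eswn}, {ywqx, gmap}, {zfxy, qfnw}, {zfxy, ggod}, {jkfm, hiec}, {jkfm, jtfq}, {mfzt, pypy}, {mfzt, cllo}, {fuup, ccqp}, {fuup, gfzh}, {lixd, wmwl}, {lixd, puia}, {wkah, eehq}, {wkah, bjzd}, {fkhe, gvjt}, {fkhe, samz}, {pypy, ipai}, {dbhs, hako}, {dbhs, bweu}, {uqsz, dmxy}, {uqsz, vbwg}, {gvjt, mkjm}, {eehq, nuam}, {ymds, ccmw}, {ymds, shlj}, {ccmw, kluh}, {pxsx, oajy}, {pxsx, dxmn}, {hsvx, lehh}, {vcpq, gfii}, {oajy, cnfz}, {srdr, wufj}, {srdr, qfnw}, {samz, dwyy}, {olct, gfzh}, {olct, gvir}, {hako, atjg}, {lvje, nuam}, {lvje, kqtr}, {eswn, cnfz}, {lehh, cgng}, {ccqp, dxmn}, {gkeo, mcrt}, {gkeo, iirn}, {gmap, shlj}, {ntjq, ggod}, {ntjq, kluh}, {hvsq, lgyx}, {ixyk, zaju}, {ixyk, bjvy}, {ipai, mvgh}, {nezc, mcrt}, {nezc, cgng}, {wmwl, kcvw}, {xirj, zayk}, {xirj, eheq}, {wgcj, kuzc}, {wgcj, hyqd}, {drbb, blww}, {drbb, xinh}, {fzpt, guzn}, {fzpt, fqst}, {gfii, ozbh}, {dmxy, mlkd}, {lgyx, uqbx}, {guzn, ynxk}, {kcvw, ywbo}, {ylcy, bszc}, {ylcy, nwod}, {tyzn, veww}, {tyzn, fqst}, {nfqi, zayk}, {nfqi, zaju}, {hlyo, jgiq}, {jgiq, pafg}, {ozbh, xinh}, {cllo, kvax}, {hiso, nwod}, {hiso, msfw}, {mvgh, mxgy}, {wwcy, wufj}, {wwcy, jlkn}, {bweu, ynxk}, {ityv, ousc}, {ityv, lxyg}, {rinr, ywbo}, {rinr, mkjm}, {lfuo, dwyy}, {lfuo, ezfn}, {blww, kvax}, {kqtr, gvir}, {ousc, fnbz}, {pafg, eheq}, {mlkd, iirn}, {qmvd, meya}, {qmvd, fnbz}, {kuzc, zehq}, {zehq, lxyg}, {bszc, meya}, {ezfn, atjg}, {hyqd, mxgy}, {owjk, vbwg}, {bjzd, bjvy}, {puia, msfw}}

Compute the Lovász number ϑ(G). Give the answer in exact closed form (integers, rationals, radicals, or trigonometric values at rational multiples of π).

117*cos(pi/117)/(cos(pi/117) + 1)

Vertex nezc has 2 neighbors: mcrt, cgng.
N(bweu) = {dbhs, ynxk}, |N(bweu)| = 2.
Vertex pypy has 2 neighbors: mfzt, ipai.
Vertex qfnw has 2 neighbors: zfxy, srdr.
2-regular, N=117; connected 2-regular on 117 ⇒ C_{117}.
The 59 distinct eigenvalues: [2.0, 1.997117, 1.988475, 1.974101, 1.954034, 1.928333, 1.897073, 1.860343, 1.818249, 1.770912, 1.71847, 1.661072, 1.598886, 1.532089, 1.460875, 1.385449, 1.306028, 1.222842, 1.136129, 1.046142, 0.953137, 0.857385, 0.759161, 0.658748, 0.556435, 0.452518, 0.347296, 0.241073, 0.134155, 0.02685, -0.080532, -0.187682, -0.294291, -0.400051, -0.504658, -0.60781, -0.70921, -0.808564, -0.905588, -1.0, -1.091529, -1.179911, -1.264891, -1.346224, -1.423675, -1.497021, -1.566052, -1.630567, -1.69038, -1.74532, -1.795227, -1.839959, -1.879385, -1.913393, -1.941884, -1.964775, -1.982002, -1.993515, -1.999279].
With N=117: ϑ(G) = 117·(-(-1)*2*cos(pi/117))/(2−(-2*cos(pi/117))) = 117*cos(pi/117)/(cos(pi/117) + 1).
≈ 58.489454284 (to 9 d.p.).
Sandwich: α(G)=58 ≤ ϑ(G)=117*cos(pi/117)/(cos(pi/117) + 1) ≤ χ(Ḡ)=59 (both strict).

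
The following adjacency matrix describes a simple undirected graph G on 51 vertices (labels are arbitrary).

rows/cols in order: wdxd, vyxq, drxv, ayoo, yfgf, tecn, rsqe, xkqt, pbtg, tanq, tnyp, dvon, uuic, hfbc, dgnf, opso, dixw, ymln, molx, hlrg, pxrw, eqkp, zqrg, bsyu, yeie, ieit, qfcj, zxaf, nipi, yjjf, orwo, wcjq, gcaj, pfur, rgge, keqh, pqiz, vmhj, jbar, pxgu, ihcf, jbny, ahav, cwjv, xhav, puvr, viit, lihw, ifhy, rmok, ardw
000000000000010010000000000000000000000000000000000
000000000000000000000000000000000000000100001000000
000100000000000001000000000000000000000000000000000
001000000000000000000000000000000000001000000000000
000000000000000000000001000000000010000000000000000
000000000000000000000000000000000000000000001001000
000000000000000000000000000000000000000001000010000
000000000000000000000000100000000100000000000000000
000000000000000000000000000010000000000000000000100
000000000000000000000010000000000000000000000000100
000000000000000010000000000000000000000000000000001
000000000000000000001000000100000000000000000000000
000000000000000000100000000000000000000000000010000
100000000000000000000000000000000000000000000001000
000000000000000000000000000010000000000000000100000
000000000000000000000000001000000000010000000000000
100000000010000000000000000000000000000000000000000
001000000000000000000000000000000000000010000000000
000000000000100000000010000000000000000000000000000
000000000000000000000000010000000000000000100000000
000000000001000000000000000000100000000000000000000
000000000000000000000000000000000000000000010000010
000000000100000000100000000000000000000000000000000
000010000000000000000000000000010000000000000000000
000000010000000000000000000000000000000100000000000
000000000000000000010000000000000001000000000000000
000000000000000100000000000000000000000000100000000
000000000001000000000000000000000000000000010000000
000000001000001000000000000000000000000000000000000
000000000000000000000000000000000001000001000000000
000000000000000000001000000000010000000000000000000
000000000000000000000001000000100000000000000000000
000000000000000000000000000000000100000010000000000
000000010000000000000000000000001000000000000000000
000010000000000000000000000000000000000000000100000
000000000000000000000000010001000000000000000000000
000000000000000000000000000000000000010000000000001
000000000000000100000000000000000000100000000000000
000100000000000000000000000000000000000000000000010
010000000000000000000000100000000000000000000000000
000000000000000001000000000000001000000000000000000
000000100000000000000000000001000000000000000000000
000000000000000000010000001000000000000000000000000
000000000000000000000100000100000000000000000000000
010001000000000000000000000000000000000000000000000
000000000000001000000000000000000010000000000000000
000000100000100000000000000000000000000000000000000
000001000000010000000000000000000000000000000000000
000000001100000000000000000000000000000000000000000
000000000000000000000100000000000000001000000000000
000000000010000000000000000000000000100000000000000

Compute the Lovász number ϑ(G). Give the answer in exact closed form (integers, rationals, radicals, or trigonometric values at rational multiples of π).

51*cos(pi/51)/(cos(pi/51) + 1)

N(nipi) = {pbtg, dgnf}, |N(nipi)| = 2.
N(orwo) = {pxrw, wcjq}, |N(orwo)| = 2.
deg(opso) = 2; N(opso) = {qfcj, vmhj}.
N(ifhy) = {pbtg, tanq}, |N(ifhy)| = 2.
Every vertex has degree 2 (N=51); a single 51-cycle (edge-transitive).
The 26 distinct eigenvalues: [2.0, 1.984841, 1.939594, 1.864944, 1.762024, 1.632394, 1.478018, 1.301237, 1.10473, 0.891477, 0.66471, 0.427866, 0.184537, -0.06159, -0.306783, -0.547326, -0.779572, -1.0, -1.205269, -1.392268, -1.558161, -1.700434, -1.816931, -1.905884, -1.965946, -1.996207].
With N=51: ϑ(G) = 51·(-(-1)*2*cos(pi/51))/(2−(-2*cos(pi/51))) = 51*cos(pi/51)/(cos(pi/51) + 1).
= 25.47579449… (decimal).
25 ≤ 51*cos(pi/51)/(cos(pi/51) + 1) ≤ 26: both strict.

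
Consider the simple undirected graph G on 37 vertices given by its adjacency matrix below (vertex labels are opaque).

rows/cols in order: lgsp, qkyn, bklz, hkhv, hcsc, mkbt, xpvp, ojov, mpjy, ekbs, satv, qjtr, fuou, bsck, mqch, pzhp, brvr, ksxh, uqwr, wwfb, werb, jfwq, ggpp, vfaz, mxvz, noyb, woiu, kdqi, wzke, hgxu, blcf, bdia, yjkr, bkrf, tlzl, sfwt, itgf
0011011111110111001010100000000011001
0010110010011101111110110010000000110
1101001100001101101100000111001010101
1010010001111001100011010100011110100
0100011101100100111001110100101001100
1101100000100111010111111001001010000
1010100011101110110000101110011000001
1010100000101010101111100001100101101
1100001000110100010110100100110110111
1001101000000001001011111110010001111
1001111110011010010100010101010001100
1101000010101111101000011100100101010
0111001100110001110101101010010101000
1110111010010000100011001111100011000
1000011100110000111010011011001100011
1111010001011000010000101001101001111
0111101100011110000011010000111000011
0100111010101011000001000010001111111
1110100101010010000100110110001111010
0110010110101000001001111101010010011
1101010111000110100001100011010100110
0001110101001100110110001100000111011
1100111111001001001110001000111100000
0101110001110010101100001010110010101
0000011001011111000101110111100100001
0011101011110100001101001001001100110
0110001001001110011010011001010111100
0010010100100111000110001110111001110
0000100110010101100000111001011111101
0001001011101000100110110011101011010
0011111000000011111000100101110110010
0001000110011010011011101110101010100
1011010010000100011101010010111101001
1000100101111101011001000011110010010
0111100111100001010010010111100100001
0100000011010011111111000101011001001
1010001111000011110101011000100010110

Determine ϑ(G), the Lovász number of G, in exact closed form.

Vertex woiu has 18 neighbors: qkyn, bklz, xpvp, ekbs, fuou, bsck, mqch, ksxh, uqwr, werb, vfaz, mxvz, kdqi, hgxu, bdia, yjkr, bkrf, tlzl.
N(yjkr) = {lgsp, bklz, hkhv, mkbt, mpjy, bsck, ksxh, uqwr, wwfb, jfwq, vfaz, woiu, wzke, hgxu, blcf, bdia, bkrf, itgf}, |N(yjkr)| = 18.
N(lgsp) = {bklz, hkhv, mkbt, xpvp, ojov, mpjy, ekbs, satv, qjtr, bsck, mqch, pzhp, uqwr, werb, ggpp, yjkr, bkrf, itgf}, |N(lgsp)| = 18.
N(bsck) = {lgsp, qkyn, bklz, hcsc, mkbt, xpvp, mpjy, qjtr, brvr, werb, jfwq, mxvz, noyb, woiu, kdqi, wzke, yjkr, bkrf}, |N(bsck)| = 18.
G on 37 vertices is 18-regular; SR(37,18,8,9) — a Paley graph.
The 3 distinct eigenvalues: [18.0, 2.54138, -3.54138].
−37·(-sqrt(37)/2 - 1/2) / ((18)−(-sqrt(37)/2 - 1/2)) = sqrt(37) = ϑ(G).
Numerically 6.082762530.

sqrt(37)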